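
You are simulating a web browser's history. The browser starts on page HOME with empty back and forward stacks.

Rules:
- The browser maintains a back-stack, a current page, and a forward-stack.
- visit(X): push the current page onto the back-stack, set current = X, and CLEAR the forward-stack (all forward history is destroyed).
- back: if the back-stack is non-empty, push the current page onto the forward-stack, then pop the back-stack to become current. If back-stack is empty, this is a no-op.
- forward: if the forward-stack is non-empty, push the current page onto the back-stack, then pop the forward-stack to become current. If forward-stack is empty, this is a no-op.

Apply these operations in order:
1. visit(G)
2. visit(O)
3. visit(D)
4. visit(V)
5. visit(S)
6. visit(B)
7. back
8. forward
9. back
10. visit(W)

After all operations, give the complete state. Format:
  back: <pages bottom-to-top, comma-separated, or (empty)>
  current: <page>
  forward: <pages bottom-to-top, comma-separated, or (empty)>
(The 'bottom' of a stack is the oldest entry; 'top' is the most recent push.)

After 1 (visit(G)): cur=G back=1 fwd=0
After 2 (visit(O)): cur=O back=2 fwd=0
After 3 (visit(D)): cur=D back=3 fwd=0
After 4 (visit(V)): cur=V back=4 fwd=0
After 5 (visit(S)): cur=S back=5 fwd=0
After 6 (visit(B)): cur=B back=6 fwd=0
After 7 (back): cur=S back=5 fwd=1
After 8 (forward): cur=B back=6 fwd=0
After 9 (back): cur=S back=5 fwd=1
After 10 (visit(W)): cur=W back=6 fwd=0

Answer: back: HOME,G,O,D,V,S
current: W
forward: (empty)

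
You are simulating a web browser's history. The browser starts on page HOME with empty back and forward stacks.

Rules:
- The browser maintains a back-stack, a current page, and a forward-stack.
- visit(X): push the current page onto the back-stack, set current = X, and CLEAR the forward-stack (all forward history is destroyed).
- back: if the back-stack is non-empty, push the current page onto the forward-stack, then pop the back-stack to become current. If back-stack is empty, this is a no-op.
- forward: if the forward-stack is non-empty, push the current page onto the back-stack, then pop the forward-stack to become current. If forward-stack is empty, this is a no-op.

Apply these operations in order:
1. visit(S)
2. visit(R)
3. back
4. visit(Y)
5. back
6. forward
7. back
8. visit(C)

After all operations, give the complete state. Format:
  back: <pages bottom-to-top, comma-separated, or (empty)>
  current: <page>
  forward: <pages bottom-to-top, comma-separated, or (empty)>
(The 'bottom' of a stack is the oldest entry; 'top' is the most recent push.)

Answer: back: HOME,S
current: C
forward: (empty)

Derivation:
After 1 (visit(S)): cur=S back=1 fwd=0
After 2 (visit(R)): cur=R back=2 fwd=0
After 3 (back): cur=S back=1 fwd=1
After 4 (visit(Y)): cur=Y back=2 fwd=0
After 5 (back): cur=S back=1 fwd=1
After 6 (forward): cur=Y back=2 fwd=0
After 7 (back): cur=S back=1 fwd=1
After 8 (visit(C)): cur=C back=2 fwd=0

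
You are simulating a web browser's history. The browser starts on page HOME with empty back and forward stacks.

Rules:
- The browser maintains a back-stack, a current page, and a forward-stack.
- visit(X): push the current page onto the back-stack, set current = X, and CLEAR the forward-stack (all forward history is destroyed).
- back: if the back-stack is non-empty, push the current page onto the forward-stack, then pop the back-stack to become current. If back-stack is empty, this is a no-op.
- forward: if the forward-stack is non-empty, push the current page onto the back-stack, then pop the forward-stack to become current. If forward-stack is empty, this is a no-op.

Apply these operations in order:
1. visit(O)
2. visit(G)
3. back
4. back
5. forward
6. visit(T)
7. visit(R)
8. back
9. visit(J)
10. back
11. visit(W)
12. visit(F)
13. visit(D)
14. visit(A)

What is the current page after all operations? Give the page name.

Answer: A

Derivation:
After 1 (visit(O)): cur=O back=1 fwd=0
After 2 (visit(G)): cur=G back=2 fwd=0
After 3 (back): cur=O back=1 fwd=1
After 4 (back): cur=HOME back=0 fwd=2
After 5 (forward): cur=O back=1 fwd=1
After 6 (visit(T)): cur=T back=2 fwd=0
After 7 (visit(R)): cur=R back=3 fwd=0
After 8 (back): cur=T back=2 fwd=1
After 9 (visit(J)): cur=J back=3 fwd=0
After 10 (back): cur=T back=2 fwd=1
After 11 (visit(W)): cur=W back=3 fwd=0
After 12 (visit(F)): cur=F back=4 fwd=0
After 13 (visit(D)): cur=D back=5 fwd=0
After 14 (visit(A)): cur=A back=6 fwd=0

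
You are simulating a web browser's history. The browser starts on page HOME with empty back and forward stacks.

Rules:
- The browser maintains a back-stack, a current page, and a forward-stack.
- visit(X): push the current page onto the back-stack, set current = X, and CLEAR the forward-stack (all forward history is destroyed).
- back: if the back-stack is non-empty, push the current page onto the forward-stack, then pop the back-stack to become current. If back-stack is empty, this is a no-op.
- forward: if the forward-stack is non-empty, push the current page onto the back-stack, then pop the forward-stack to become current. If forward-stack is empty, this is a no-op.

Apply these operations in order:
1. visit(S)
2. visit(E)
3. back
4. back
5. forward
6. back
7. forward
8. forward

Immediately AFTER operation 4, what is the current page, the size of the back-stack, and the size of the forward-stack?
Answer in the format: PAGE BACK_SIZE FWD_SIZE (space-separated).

After 1 (visit(S)): cur=S back=1 fwd=0
After 2 (visit(E)): cur=E back=2 fwd=0
After 3 (back): cur=S back=1 fwd=1
After 4 (back): cur=HOME back=0 fwd=2

HOME 0 2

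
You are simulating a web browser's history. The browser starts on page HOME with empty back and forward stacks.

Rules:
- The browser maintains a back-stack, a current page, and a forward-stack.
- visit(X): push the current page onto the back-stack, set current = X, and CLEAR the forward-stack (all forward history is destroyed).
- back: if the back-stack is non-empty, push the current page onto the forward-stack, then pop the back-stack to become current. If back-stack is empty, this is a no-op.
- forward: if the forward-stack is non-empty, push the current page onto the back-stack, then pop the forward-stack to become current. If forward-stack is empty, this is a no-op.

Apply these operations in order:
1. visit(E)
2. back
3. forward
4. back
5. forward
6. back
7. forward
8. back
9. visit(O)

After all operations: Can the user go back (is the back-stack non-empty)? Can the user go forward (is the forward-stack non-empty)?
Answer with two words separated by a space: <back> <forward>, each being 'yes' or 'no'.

After 1 (visit(E)): cur=E back=1 fwd=0
After 2 (back): cur=HOME back=0 fwd=1
After 3 (forward): cur=E back=1 fwd=0
After 4 (back): cur=HOME back=0 fwd=1
After 5 (forward): cur=E back=1 fwd=0
After 6 (back): cur=HOME back=0 fwd=1
After 7 (forward): cur=E back=1 fwd=0
After 8 (back): cur=HOME back=0 fwd=1
After 9 (visit(O)): cur=O back=1 fwd=0

Answer: yes no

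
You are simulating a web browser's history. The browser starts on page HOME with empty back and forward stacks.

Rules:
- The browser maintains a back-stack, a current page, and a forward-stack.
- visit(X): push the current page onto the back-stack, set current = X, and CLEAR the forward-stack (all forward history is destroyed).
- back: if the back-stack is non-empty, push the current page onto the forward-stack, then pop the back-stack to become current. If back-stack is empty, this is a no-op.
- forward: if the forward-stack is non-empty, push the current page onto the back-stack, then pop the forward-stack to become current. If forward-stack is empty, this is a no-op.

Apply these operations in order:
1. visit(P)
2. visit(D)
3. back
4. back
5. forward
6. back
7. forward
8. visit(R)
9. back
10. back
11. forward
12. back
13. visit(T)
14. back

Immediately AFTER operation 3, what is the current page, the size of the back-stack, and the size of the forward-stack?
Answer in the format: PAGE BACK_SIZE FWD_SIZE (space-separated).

After 1 (visit(P)): cur=P back=1 fwd=0
After 2 (visit(D)): cur=D back=2 fwd=0
After 3 (back): cur=P back=1 fwd=1

P 1 1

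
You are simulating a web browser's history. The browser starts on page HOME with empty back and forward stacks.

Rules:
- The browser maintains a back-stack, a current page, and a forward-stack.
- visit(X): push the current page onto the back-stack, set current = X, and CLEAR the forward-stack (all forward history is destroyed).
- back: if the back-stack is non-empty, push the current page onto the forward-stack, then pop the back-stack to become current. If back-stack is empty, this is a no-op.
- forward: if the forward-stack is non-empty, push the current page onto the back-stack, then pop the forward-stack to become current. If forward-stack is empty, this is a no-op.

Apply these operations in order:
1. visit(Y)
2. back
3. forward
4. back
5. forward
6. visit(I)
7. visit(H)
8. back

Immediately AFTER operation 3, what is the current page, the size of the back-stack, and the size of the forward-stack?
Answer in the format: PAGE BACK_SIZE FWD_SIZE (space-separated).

After 1 (visit(Y)): cur=Y back=1 fwd=0
After 2 (back): cur=HOME back=0 fwd=1
After 3 (forward): cur=Y back=1 fwd=0

Y 1 0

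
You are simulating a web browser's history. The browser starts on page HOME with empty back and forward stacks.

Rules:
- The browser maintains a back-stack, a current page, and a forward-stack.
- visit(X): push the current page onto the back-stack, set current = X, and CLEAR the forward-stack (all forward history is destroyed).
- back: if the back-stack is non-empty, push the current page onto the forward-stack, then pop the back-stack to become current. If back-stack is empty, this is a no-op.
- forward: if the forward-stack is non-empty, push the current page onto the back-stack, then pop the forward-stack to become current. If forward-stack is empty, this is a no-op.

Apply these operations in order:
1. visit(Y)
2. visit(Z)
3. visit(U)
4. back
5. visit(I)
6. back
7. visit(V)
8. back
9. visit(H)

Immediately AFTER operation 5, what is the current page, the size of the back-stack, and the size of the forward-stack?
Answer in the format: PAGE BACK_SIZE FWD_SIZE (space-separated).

After 1 (visit(Y)): cur=Y back=1 fwd=0
After 2 (visit(Z)): cur=Z back=2 fwd=0
After 3 (visit(U)): cur=U back=3 fwd=0
After 4 (back): cur=Z back=2 fwd=1
After 5 (visit(I)): cur=I back=3 fwd=0

I 3 0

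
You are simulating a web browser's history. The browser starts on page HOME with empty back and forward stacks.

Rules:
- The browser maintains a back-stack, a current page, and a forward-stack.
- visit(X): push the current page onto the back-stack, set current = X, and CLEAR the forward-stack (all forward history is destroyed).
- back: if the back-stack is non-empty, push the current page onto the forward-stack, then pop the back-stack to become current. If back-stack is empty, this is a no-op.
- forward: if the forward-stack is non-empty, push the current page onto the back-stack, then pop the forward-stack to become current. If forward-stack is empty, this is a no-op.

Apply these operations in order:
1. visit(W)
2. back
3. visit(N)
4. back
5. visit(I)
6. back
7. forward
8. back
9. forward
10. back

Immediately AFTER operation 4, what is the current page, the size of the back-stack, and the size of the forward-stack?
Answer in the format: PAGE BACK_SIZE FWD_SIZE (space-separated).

After 1 (visit(W)): cur=W back=1 fwd=0
After 2 (back): cur=HOME back=0 fwd=1
After 3 (visit(N)): cur=N back=1 fwd=0
After 4 (back): cur=HOME back=0 fwd=1

HOME 0 1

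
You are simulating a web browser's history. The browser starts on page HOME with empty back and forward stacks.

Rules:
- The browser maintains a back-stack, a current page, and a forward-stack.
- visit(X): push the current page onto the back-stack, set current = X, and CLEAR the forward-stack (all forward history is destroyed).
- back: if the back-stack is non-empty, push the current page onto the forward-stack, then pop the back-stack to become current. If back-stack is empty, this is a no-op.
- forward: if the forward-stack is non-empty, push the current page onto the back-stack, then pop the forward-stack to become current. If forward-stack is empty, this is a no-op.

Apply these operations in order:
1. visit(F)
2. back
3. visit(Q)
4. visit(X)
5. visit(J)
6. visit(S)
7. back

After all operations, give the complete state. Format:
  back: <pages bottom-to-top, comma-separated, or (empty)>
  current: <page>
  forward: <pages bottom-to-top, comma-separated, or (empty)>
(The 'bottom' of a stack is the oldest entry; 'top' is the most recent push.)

Answer: back: HOME,Q,X
current: J
forward: S

Derivation:
After 1 (visit(F)): cur=F back=1 fwd=0
After 2 (back): cur=HOME back=0 fwd=1
After 3 (visit(Q)): cur=Q back=1 fwd=0
After 4 (visit(X)): cur=X back=2 fwd=0
After 5 (visit(J)): cur=J back=3 fwd=0
After 6 (visit(S)): cur=S back=4 fwd=0
After 7 (back): cur=J back=3 fwd=1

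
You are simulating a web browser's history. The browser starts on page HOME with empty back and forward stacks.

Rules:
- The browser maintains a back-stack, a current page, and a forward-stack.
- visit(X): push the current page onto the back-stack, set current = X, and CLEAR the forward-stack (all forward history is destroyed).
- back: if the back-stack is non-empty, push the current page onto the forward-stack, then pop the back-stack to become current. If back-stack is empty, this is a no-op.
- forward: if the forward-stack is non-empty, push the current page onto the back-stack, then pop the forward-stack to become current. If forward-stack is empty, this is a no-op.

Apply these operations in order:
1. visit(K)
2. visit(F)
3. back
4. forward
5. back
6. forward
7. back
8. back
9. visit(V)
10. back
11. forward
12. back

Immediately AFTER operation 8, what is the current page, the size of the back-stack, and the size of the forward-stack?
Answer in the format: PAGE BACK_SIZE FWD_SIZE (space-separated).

After 1 (visit(K)): cur=K back=1 fwd=0
After 2 (visit(F)): cur=F back=2 fwd=0
After 3 (back): cur=K back=1 fwd=1
After 4 (forward): cur=F back=2 fwd=0
After 5 (back): cur=K back=1 fwd=1
After 6 (forward): cur=F back=2 fwd=0
After 7 (back): cur=K back=1 fwd=1
After 8 (back): cur=HOME back=0 fwd=2

HOME 0 2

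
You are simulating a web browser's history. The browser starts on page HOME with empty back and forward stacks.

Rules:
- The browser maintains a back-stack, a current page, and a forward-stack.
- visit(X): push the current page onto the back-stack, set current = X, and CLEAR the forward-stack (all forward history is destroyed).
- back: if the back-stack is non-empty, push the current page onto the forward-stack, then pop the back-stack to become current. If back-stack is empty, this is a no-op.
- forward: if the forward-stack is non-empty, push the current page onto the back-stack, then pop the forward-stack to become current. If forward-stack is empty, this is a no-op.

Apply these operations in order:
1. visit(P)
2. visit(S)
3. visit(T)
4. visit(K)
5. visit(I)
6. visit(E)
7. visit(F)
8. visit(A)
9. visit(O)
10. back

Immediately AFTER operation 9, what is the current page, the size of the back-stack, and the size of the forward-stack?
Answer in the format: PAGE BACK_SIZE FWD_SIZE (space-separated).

After 1 (visit(P)): cur=P back=1 fwd=0
After 2 (visit(S)): cur=S back=2 fwd=0
After 3 (visit(T)): cur=T back=3 fwd=0
After 4 (visit(K)): cur=K back=4 fwd=0
After 5 (visit(I)): cur=I back=5 fwd=0
After 6 (visit(E)): cur=E back=6 fwd=0
After 7 (visit(F)): cur=F back=7 fwd=0
After 8 (visit(A)): cur=A back=8 fwd=0
After 9 (visit(O)): cur=O back=9 fwd=0

O 9 0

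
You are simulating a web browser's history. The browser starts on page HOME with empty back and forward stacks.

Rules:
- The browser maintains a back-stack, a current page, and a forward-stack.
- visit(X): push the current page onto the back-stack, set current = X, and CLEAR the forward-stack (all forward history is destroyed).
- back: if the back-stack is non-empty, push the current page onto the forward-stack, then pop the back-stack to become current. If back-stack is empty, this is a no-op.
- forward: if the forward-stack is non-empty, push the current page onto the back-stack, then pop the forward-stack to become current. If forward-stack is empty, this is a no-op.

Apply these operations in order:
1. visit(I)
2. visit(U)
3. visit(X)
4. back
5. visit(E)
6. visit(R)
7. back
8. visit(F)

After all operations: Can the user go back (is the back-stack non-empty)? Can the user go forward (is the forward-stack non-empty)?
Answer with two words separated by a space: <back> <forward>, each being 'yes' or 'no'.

Answer: yes no

Derivation:
After 1 (visit(I)): cur=I back=1 fwd=0
After 2 (visit(U)): cur=U back=2 fwd=0
After 3 (visit(X)): cur=X back=3 fwd=0
After 4 (back): cur=U back=2 fwd=1
After 5 (visit(E)): cur=E back=3 fwd=0
After 6 (visit(R)): cur=R back=4 fwd=0
After 7 (back): cur=E back=3 fwd=1
After 8 (visit(F)): cur=F back=4 fwd=0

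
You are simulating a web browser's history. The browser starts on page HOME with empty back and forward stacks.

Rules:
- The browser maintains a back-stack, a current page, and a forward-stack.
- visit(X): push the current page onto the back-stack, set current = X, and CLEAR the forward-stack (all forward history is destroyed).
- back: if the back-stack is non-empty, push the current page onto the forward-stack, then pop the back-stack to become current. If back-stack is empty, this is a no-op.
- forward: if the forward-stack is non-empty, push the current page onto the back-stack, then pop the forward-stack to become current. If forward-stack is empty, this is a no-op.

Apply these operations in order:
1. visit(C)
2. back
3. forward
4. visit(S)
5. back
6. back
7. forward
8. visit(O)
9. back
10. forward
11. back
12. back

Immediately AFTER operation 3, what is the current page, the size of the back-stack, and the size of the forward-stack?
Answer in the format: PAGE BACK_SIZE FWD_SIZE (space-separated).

After 1 (visit(C)): cur=C back=1 fwd=0
After 2 (back): cur=HOME back=0 fwd=1
After 3 (forward): cur=C back=1 fwd=0

C 1 0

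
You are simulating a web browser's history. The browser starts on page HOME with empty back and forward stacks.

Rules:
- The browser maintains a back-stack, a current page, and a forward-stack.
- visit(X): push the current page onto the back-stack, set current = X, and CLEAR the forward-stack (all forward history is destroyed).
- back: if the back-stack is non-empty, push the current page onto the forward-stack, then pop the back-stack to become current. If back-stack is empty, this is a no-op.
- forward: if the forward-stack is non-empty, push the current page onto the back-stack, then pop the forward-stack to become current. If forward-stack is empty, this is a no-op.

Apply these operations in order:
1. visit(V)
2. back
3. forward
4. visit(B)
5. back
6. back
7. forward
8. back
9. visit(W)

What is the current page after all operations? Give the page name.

After 1 (visit(V)): cur=V back=1 fwd=0
After 2 (back): cur=HOME back=0 fwd=1
After 3 (forward): cur=V back=1 fwd=0
After 4 (visit(B)): cur=B back=2 fwd=0
After 5 (back): cur=V back=1 fwd=1
After 6 (back): cur=HOME back=0 fwd=2
After 7 (forward): cur=V back=1 fwd=1
After 8 (back): cur=HOME back=0 fwd=2
After 9 (visit(W)): cur=W back=1 fwd=0

Answer: W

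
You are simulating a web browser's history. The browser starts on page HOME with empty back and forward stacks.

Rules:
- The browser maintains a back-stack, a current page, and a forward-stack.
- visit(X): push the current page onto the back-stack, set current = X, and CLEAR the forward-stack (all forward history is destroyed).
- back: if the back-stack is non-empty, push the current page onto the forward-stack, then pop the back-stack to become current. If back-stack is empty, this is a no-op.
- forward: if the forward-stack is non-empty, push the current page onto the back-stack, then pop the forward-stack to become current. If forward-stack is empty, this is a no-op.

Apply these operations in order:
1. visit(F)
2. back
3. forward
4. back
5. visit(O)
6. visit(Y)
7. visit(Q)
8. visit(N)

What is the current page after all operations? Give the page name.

Answer: N

Derivation:
After 1 (visit(F)): cur=F back=1 fwd=0
After 2 (back): cur=HOME back=0 fwd=1
After 3 (forward): cur=F back=1 fwd=0
After 4 (back): cur=HOME back=0 fwd=1
After 5 (visit(O)): cur=O back=1 fwd=0
After 6 (visit(Y)): cur=Y back=2 fwd=0
After 7 (visit(Q)): cur=Q back=3 fwd=0
After 8 (visit(N)): cur=N back=4 fwd=0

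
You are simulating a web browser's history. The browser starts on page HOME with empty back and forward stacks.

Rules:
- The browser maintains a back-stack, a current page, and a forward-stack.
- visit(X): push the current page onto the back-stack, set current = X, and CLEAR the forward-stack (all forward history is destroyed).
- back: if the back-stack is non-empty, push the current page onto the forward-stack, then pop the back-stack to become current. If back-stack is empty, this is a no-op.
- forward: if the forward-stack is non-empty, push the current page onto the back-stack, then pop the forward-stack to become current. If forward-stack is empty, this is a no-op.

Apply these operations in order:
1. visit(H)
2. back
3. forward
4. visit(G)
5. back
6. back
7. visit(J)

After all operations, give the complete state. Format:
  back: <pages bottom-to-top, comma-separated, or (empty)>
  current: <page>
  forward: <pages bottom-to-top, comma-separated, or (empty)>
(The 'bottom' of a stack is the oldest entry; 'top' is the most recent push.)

After 1 (visit(H)): cur=H back=1 fwd=0
After 2 (back): cur=HOME back=0 fwd=1
After 3 (forward): cur=H back=1 fwd=0
After 4 (visit(G)): cur=G back=2 fwd=0
After 5 (back): cur=H back=1 fwd=1
After 6 (back): cur=HOME back=0 fwd=2
After 7 (visit(J)): cur=J back=1 fwd=0

Answer: back: HOME
current: J
forward: (empty)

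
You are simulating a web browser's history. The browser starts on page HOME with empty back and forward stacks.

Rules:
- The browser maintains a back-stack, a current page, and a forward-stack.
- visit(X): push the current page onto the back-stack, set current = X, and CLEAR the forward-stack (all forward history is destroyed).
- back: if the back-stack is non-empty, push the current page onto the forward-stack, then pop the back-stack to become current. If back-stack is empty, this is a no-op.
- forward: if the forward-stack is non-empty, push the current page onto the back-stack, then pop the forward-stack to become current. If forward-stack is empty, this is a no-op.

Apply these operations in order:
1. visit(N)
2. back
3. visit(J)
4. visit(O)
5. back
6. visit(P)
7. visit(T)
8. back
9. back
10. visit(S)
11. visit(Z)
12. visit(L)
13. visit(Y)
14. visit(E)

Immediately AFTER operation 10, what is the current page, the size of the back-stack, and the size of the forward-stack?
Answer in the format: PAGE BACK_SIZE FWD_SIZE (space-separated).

After 1 (visit(N)): cur=N back=1 fwd=0
After 2 (back): cur=HOME back=0 fwd=1
After 3 (visit(J)): cur=J back=1 fwd=0
After 4 (visit(O)): cur=O back=2 fwd=0
After 5 (back): cur=J back=1 fwd=1
After 6 (visit(P)): cur=P back=2 fwd=0
After 7 (visit(T)): cur=T back=3 fwd=0
After 8 (back): cur=P back=2 fwd=1
After 9 (back): cur=J back=1 fwd=2
After 10 (visit(S)): cur=S back=2 fwd=0

S 2 0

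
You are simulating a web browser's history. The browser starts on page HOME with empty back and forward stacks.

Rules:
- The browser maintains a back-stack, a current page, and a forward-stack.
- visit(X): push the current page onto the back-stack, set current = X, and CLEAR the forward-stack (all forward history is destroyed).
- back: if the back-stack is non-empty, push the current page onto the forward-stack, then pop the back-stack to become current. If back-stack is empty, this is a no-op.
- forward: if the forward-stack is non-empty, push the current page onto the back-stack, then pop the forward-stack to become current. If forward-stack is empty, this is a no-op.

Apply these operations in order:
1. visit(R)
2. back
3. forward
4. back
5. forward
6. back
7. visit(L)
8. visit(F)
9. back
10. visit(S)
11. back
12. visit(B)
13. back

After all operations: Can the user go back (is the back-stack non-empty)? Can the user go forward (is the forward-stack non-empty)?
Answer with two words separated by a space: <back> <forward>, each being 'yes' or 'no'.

After 1 (visit(R)): cur=R back=1 fwd=0
After 2 (back): cur=HOME back=0 fwd=1
After 3 (forward): cur=R back=1 fwd=0
After 4 (back): cur=HOME back=0 fwd=1
After 5 (forward): cur=R back=1 fwd=0
After 6 (back): cur=HOME back=0 fwd=1
After 7 (visit(L)): cur=L back=1 fwd=0
After 8 (visit(F)): cur=F back=2 fwd=0
After 9 (back): cur=L back=1 fwd=1
After 10 (visit(S)): cur=S back=2 fwd=0
After 11 (back): cur=L back=1 fwd=1
After 12 (visit(B)): cur=B back=2 fwd=0
After 13 (back): cur=L back=1 fwd=1

Answer: yes yes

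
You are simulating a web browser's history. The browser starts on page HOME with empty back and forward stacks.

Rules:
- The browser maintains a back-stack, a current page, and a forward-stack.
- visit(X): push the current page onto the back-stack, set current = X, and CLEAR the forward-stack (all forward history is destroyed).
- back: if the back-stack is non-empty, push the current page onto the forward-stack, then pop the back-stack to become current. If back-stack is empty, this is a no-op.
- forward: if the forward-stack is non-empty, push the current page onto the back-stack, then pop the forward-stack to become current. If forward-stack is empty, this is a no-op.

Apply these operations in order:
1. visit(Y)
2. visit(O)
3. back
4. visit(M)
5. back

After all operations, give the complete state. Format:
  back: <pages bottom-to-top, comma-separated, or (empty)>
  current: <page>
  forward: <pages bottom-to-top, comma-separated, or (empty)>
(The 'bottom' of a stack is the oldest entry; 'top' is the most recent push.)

Answer: back: HOME
current: Y
forward: M

Derivation:
After 1 (visit(Y)): cur=Y back=1 fwd=0
After 2 (visit(O)): cur=O back=2 fwd=0
After 3 (back): cur=Y back=1 fwd=1
After 4 (visit(M)): cur=M back=2 fwd=0
After 5 (back): cur=Y back=1 fwd=1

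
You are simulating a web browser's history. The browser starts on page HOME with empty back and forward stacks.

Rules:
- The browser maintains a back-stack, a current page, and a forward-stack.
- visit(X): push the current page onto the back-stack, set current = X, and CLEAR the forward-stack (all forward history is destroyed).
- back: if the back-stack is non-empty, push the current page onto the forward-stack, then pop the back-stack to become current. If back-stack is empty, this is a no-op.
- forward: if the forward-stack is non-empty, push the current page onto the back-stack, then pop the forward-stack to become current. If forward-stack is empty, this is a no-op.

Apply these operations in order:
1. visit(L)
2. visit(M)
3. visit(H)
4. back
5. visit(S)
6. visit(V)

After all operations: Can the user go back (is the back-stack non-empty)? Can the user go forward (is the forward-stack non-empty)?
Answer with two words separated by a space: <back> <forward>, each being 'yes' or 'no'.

Answer: yes no

Derivation:
After 1 (visit(L)): cur=L back=1 fwd=0
After 2 (visit(M)): cur=M back=2 fwd=0
After 3 (visit(H)): cur=H back=3 fwd=0
After 4 (back): cur=M back=2 fwd=1
After 5 (visit(S)): cur=S back=3 fwd=0
After 6 (visit(V)): cur=V back=4 fwd=0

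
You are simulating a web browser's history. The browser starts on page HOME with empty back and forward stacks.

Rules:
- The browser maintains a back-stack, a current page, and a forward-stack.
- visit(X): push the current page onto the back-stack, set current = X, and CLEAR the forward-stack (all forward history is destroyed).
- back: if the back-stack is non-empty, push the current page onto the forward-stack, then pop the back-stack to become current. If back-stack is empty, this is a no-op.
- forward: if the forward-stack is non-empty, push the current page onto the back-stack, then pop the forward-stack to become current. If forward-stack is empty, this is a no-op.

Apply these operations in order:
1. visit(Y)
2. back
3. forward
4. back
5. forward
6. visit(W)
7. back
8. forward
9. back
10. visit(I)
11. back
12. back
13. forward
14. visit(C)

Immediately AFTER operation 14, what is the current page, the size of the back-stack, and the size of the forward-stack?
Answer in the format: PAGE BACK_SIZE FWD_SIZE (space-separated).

After 1 (visit(Y)): cur=Y back=1 fwd=0
After 2 (back): cur=HOME back=0 fwd=1
After 3 (forward): cur=Y back=1 fwd=0
After 4 (back): cur=HOME back=0 fwd=1
After 5 (forward): cur=Y back=1 fwd=0
After 6 (visit(W)): cur=W back=2 fwd=0
After 7 (back): cur=Y back=1 fwd=1
After 8 (forward): cur=W back=2 fwd=0
After 9 (back): cur=Y back=1 fwd=1
After 10 (visit(I)): cur=I back=2 fwd=0
After 11 (back): cur=Y back=1 fwd=1
After 12 (back): cur=HOME back=0 fwd=2
After 13 (forward): cur=Y back=1 fwd=1
After 14 (visit(C)): cur=C back=2 fwd=0

C 2 0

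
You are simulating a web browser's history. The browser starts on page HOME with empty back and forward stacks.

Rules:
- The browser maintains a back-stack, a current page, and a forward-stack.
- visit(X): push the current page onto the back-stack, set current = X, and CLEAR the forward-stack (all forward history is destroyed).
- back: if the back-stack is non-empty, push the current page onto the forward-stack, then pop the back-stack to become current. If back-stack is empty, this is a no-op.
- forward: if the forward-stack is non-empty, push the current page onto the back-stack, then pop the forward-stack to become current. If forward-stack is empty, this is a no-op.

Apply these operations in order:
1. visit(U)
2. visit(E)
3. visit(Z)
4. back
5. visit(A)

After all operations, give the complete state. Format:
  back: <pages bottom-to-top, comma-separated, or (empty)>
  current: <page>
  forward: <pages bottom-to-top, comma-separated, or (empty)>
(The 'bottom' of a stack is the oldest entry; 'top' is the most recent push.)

Answer: back: HOME,U,E
current: A
forward: (empty)

Derivation:
After 1 (visit(U)): cur=U back=1 fwd=0
After 2 (visit(E)): cur=E back=2 fwd=0
After 3 (visit(Z)): cur=Z back=3 fwd=0
After 4 (back): cur=E back=2 fwd=1
After 5 (visit(A)): cur=A back=3 fwd=0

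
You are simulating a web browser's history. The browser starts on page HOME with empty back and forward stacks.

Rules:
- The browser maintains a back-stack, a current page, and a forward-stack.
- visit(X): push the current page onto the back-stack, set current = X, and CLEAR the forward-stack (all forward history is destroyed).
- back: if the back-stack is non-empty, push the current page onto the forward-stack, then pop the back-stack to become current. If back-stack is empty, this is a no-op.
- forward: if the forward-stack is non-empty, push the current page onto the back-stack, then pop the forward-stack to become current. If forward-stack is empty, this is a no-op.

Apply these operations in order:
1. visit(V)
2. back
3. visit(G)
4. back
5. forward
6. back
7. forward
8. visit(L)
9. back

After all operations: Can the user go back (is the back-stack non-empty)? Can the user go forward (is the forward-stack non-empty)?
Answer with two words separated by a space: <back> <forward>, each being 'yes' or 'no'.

Answer: yes yes

Derivation:
After 1 (visit(V)): cur=V back=1 fwd=0
After 2 (back): cur=HOME back=0 fwd=1
After 3 (visit(G)): cur=G back=1 fwd=0
After 4 (back): cur=HOME back=0 fwd=1
After 5 (forward): cur=G back=1 fwd=0
After 6 (back): cur=HOME back=0 fwd=1
After 7 (forward): cur=G back=1 fwd=0
After 8 (visit(L)): cur=L back=2 fwd=0
After 9 (back): cur=G back=1 fwd=1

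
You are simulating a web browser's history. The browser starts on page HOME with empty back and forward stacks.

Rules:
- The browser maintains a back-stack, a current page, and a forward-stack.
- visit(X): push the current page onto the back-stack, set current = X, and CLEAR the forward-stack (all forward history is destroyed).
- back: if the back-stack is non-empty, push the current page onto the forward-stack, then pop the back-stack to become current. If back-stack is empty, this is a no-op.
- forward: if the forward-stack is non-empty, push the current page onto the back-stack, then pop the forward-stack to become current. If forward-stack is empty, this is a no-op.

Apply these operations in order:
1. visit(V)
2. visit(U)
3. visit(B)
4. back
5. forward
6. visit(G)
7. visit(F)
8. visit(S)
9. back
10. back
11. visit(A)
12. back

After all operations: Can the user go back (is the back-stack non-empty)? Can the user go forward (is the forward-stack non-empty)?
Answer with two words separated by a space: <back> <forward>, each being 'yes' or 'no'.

After 1 (visit(V)): cur=V back=1 fwd=0
After 2 (visit(U)): cur=U back=2 fwd=0
After 3 (visit(B)): cur=B back=3 fwd=0
After 4 (back): cur=U back=2 fwd=1
After 5 (forward): cur=B back=3 fwd=0
After 6 (visit(G)): cur=G back=4 fwd=0
After 7 (visit(F)): cur=F back=5 fwd=0
After 8 (visit(S)): cur=S back=6 fwd=0
After 9 (back): cur=F back=5 fwd=1
After 10 (back): cur=G back=4 fwd=2
After 11 (visit(A)): cur=A back=5 fwd=0
After 12 (back): cur=G back=4 fwd=1

Answer: yes yes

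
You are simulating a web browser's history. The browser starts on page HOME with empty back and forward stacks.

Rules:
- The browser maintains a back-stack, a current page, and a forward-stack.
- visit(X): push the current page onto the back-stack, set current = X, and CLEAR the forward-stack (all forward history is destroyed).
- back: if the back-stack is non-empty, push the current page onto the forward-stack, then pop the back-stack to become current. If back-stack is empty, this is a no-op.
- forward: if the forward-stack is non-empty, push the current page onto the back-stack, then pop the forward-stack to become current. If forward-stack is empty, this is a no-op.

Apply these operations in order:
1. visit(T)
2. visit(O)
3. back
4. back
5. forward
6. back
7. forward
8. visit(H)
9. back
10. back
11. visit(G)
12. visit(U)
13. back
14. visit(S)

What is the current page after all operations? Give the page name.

Answer: S

Derivation:
After 1 (visit(T)): cur=T back=1 fwd=0
After 2 (visit(O)): cur=O back=2 fwd=0
After 3 (back): cur=T back=1 fwd=1
After 4 (back): cur=HOME back=0 fwd=2
After 5 (forward): cur=T back=1 fwd=1
After 6 (back): cur=HOME back=0 fwd=2
After 7 (forward): cur=T back=1 fwd=1
After 8 (visit(H)): cur=H back=2 fwd=0
After 9 (back): cur=T back=1 fwd=1
After 10 (back): cur=HOME back=0 fwd=2
After 11 (visit(G)): cur=G back=1 fwd=0
After 12 (visit(U)): cur=U back=2 fwd=0
After 13 (back): cur=G back=1 fwd=1
After 14 (visit(S)): cur=S back=2 fwd=0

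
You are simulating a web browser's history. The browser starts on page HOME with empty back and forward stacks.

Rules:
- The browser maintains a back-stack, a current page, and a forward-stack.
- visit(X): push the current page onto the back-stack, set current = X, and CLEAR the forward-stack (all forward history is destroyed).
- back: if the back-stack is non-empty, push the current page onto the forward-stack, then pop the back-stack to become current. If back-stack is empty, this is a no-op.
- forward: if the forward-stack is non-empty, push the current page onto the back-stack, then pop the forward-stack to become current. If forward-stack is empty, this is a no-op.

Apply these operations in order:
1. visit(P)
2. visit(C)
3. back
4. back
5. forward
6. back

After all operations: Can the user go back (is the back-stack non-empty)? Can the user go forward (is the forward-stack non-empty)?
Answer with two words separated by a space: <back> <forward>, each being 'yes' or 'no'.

After 1 (visit(P)): cur=P back=1 fwd=0
After 2 (visit(C)): cur=C back=2 fwd=0
After 3 (back): cur=P back=1 fwd=1
After 4 (back): cur=HOME back=0 fwd=2
After 5 (forward): cur=P back=1 fwd=1
After 6 (back): cur=HOME back=0 fwd=2

Answer: no yes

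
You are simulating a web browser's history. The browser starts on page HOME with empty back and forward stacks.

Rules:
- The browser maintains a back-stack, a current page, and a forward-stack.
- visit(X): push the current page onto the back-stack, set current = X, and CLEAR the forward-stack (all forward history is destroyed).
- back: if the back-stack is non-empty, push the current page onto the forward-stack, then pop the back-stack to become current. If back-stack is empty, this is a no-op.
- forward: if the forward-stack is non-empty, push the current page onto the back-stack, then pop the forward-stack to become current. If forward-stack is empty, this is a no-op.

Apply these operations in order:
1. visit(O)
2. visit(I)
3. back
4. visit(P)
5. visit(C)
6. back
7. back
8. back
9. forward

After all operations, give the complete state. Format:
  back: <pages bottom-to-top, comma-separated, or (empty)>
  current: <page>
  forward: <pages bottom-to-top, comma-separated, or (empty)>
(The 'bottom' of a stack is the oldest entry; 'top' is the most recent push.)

After 1 (visit(O)): cur=O back=1 fwd=0
After 2 (visit(I)): cur=I back=2 fwd=0
After 3 (back): cur=O back=1 fwd=1
After 4 (visit(P)): cur=P back=2 fwd=0
After 5 (visit(C)): cur=C back=3 fwd=0
After 6 (back): cur=P back=2 fwd=1
After 7 (back): cur=O back=1 fwd=2
After 8 (back): cur=HOME back=0 fwd=3
After 9 (forward): cur=O back=1 fwd=2

Answer: back: HOME
current: O
forward: C,P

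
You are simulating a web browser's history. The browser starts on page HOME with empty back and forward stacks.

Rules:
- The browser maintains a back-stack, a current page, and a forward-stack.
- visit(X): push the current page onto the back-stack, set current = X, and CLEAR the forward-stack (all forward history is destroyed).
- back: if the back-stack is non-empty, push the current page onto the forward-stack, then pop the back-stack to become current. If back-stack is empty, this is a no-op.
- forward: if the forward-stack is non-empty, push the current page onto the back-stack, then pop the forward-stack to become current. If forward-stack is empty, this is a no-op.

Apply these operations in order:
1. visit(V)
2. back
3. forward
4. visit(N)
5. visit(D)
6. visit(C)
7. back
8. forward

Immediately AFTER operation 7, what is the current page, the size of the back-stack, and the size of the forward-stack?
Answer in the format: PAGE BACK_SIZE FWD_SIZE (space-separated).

After 1 (visit(V)): cur=V back=1 fwd=0
After 2 (back): cur=HOME back=0 fwd=1
After 3 (forward): cur=V back=1 fwd=0
After 4 (visit(N)): cur=N back=2 fwd=0
After 5 (visit(D)): cur=D back=3 fwd=0
After 6 (visit(C)): cur=C back=4 fwd=0
After 7 (back): cur=D back=3 fwd=1

D 3 1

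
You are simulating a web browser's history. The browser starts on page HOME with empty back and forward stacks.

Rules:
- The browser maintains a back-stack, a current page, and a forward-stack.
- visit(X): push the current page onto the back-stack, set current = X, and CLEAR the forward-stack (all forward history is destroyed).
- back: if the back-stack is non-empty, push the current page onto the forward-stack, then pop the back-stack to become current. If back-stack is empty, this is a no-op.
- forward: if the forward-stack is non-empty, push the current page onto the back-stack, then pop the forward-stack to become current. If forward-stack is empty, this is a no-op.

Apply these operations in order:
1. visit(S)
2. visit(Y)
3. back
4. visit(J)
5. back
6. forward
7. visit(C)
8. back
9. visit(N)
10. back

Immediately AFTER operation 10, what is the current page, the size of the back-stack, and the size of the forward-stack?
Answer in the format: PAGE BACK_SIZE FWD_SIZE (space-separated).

After 1 (visit(S)): cur=S back=1 fwd=0
After 2 (visit(Y)): cur=Y back=2 fwd=0
After 3 (back): cur=S back=1 fwd=1
After 4 (visit(J)): cur=J back=2 fwd=0
After 5 (back): cur=S back=1 fwd=1
After 6 (forward): cur=J back=2 fwd=0
After 7 (visit(C)): cur=C back=3 fwd=0
After 8 (back): cur=J back=2 fwd=1
After 9 (visit(N)): cur=N back=3 fwd=0
After 10 (back): cur=J back=2 fwd=1

J 2 1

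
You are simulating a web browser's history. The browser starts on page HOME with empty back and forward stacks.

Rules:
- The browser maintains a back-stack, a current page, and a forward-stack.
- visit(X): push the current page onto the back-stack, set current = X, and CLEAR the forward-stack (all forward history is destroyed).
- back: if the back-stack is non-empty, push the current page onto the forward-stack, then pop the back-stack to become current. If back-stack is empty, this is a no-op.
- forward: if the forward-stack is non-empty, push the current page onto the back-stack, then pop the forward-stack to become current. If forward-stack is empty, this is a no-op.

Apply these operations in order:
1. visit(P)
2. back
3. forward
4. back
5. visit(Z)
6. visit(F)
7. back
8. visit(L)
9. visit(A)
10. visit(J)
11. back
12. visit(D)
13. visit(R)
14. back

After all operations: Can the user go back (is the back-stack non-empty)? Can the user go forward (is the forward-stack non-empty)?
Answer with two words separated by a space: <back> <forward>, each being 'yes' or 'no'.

Answer: yes yes

Derivation:
After 1 (visit(P)): cur=P back=1 fwd=0
After 2 (back): cur=HOME back=0 fwd=1
After 3 (forward): cur=P back=1 fwd=0
After 4 (back): cur=HOME back=0 fwd=1
After 5 (visit(Z)): cur=Z back=1 fwd=0
After 6 (visit(F)): cur=F back=2 fwd=0
After 7 (back): cur=Z back=1 fwd=1
After 8 (visit(L)): cur=L back=2 fwd=0
After 9 (visit(A)): cur=A back=3 fwd=0
After 10 (visit(J)): cur=J back=4 fwd=0
After 11 (back): cur=A back=3 fwd=1
After 12 (visit(D)): cur=D back=4 fwd=0
After 13 (visit(R)): cur=R back=5 fwd=0
After 14 (back): cur=D back=4 fwd=1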